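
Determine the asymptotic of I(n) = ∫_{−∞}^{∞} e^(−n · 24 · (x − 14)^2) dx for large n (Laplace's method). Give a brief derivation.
I(n) = sqrt(π/(24n))

Here φ(x) = 24 · (x − 14)^2 has its unique minimum at x* = 14 with φ(x*) = 0 and φ''(x*) = 48. Laplace's method gives
  I(n) ~ e^(−n φ(x*)) · sqrt(2π / (n · φ''(x*))) = sqrt(2π / (48n)) = sqrt(π/(24n)).
This is exact: substituting u = (x − 14)·sqrt(24n) gives I(n) = (1/sqrt(24n)) ∫_{−∞}^{∞} e^(−u^2) du = sqrt(π/(24n)).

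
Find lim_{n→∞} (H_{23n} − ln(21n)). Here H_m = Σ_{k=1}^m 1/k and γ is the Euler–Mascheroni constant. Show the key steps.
lim = ln(23/21) + γ

By Euler-Maclaurin, H_m = ln m + γ + O(1/m). So
  H_{23n} − ln(21n) = ln(23n) + γ − ln(21n) + O(1/n)
                       = ln(23/21) + γ + O(1/n).
Hence the limit is ln(23/21) + γ.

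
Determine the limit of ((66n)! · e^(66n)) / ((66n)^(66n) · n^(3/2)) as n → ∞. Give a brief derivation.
lim = 0

Stirling: (66n)! ~ sqrt(2π·66n) · (66n/e)^(66n). Hence
  (66n)! · e^(66n) / (66n)^(66n) ~ sqrt(2π·66n).
Dividing by n^(3/2): sqrt(2π·66n) / n^(3/2) = sqrt(2π·66) · n^((1−3)/2), so the expression behaves like sqrt(2π·66) · n^((1−3)/2) → 0.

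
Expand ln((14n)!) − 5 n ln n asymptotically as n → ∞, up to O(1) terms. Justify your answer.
ln((14n)!) − 5 n ln n = 9 n ln n + 14(ln 14 − 1) n + (1/2) ln(2π·14n) + O(1/n)

Stirling: ln((14n)!) = 14n ln(14n) − 14n + (1/2) ln(2π·14n) + O(1/n).
Expand 14n ln(14n) = 14n (ln n + ln 14) = 14n ln n + 14n ln 14.
Subtract 5n ln n: leading term is (14 − 5) n ln n = 9 n ln n. The next term is 14n ln 14 − 14n = 14(ln 14 − 1) n. Then the (1/2) ln(2π·14n) correction.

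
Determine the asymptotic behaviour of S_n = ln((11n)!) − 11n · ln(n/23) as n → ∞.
S_n ~ 11n · (ln 253 − 1) + O(ln n)

Stirling: ln((11n)!) = 11n ln(11n) − 11n + O(ln n).
  S_n = 11n ln(11n) − 11n − 11n ln(n/23) + O(ln n)
      = 11n ln(11n) − 11n ln n + 11n ln 23 − 11n + O(ln n)
      = 11n ln 11 + 11n ln 23 − 11n + O(ln n)
      = 11n (ln 253 − 1) + O(ln n).
Numerically ln(253) − 1 ≈ 4.5334.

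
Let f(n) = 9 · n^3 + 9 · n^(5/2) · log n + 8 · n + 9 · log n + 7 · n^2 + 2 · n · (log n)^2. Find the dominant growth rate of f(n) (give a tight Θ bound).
f(n) ∈ Θ(n^3)

Compare the terms by growth order. For large n, n^a · (log n)^b dominates n^a' · (log n)^b' iff a > a', or (a = a' and b > b'). Ranking the 6 terms shows the dominant one is 9 · n^3. Hence f(n) ∈ Θ(n^3).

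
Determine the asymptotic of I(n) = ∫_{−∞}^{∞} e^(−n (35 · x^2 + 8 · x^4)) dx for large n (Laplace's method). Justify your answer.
I(n) ~ sqrt(π/(35n))

φ(x) = 35 · x^2 + 8 · x^4 has its unique global minimum at x* = 0 (since φ'(x) = 70x + 32x^3 = 0 only at x = 0 for real x with both coefficients positive, and φ → ∞ as |x| → ∞). At x* = 0, φ(0) = 0 and φ''(0) = 70. Laplace's method then gives
  I(n) ~ sqrt(2π / (n · φ''(0))) · e^(−n φ(0)) = sqrt(2π / (70n)) = sqrt(π/(35n)).
The 8 · x^4 term contributes only at subleading order (an O(1/n) relative correction).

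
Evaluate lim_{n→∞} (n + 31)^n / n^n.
lim = e^31

Rewrite as (1 + 31/n)^(n). By the standard limit (1 + x/n)^n → e^x, we have (1 + 31/n)^n → e^31, and raising to the 1st power gives e^31.
More precisely, ln[(1 + 31/n)^(n)] = n · ln(1 + 31/n) = n · (31/n + O(1/n^2)) = 31 + O(1/n) → 31.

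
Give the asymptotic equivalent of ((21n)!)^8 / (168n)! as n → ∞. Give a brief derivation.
((21n)!)^8/(168n)! ~ ((2π·21n)^(7/2) / sqrt(8)) · 8^(−8·21n)  →  0

Write N = 21n. Stirling: N! ~ sqrt(2π N)(N/e)^N and (8N)! ~ sqrt(2π·8N)·(8N/e)^(8N).
  (N!)^8/(8N)! ~ (2π N)^(8/2) (N/e)^(8N) / [sqrt(2π·8N) (8N/e)^(8N)]
     = (2π N)^(8/2) / sqrt(2π·8N) · (N/(8N))^(8N)
     = (2π N)^((8−1)/2) / sqrt(8) · 8^(−8N).
Since 8^8 > 1, the factor 8^(−8N) decays exponentially, so the ratio → 0. Substituting N = 21n gives the stated form.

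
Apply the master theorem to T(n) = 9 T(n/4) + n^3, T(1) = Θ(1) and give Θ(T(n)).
T(n) = Θ(n^3)

log_4 9 ≈ 1.585. f(n) = n^3 dominates n^(log_4 9) since 3 > 1.585, and the regularity condition a·f(n/b) = 9·(n/4)^3 = (9/64)·n^3 ≤ c·f(n) holds with c = 9/64 ≈ 0.141 < 1. So this is Case 3: T(n) = Θ(f(n)) = Θ(n^3).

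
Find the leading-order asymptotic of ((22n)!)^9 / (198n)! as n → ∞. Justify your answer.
((22n)!)^9/(198n)! ~ ((2π·22n)^(8/2) / 3) · 9^(−9·22n)  →  0

Write N = 22n. Stirling: N! ~ sqrt(2π N)(N/e)^N and (9N)! ~ sqrt(2π·9N)·(9N/e)^(9N).
  (N!)^9/(9N)! ~ (2π N)^(9/2) (N/e)^(9N) / [sqrt(2π·9N) (9N/e)^(9N)]
     = (2π N)^(9/2) / sqrt(2π·9N) · (N/(9N))^(9N)
     = (2π N)^((9−1)/2) / 3 · 9^(−9N).
Since 9^9 > 1, the factor 9^(−9N) decays exponentially, so the ratio → 0. Substituting N = 22n gives the stated form.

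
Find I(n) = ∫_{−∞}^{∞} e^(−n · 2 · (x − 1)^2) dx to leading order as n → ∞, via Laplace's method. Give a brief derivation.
I(n) = sqrt(π/(2n))

Here φ(x) = 2 · (x − 1)^2 has its unique minimum at x* = 1 with φ(x*) = 0 and φ''(x*) = 4. Laplace's method gives
  I(n) ~ e^(−n φ(x*)) · sqrt(2π / (n · φ''(x*))) = sqrt(2π / (4n)) = sqrt(π/(2n)).
This is exact: substituting u = (x − 1)·sqrt(2n) gives I(n) = (1/sqrt(2n)) ∫_{−∞}^{∞} e^(−u^2) du = sqrt(π/(2n)).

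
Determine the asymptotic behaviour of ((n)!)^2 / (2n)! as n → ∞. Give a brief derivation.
((n)!)^2/(2n)! ~ ((2π·n)^(1/2) / sqrt(2)) · 2^(−2·n)  →  0

Write N = n. Stirling: N! ~ sqrt(2π N)(N/e)^N and (2N)! ~ sqrt(2π·2N)·(2N/e)^(2N).
  (N!)^2/(2N)! ~ (2π N)^(2/2) (N/e)^(2N) / [sqrt(2π·2N) (2N/e)^(2N)]
     = (2π N)^(2/2) / sqrt(2π·2N) · (N/(2N))^(2N)
     = (2π N)^((2−1)/2) / sqrt(2) · 2^(−2N).
Since 2^2 > 1, the factor 2^(−2N) decays exponentially, so the ratio → 0. Substituting N = n gives the stated form.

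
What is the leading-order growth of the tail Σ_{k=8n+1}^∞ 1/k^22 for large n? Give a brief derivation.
Σ_{k>8n} 1/k^22 ~ 1/(21 · (8n)^21)

Compare to the integral: ∫_{8n}^∞ x^(−22) dx = [−x^(−21)/21]_{8n}^∞ = 1/((22−1)·(8n)^21). Euler-Maclaurin then gives
  Σ_{k>8n} 1/k^22 = ∫_{8n}^∞ dx/x^22 − 1/(2·(8n)^22) + O(1/(8n)^23).
(Equivalently this is ζ(22) − Σ_{k≤8n} 1/k^22.)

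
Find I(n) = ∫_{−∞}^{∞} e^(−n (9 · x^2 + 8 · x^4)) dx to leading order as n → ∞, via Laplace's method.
I(n) ~ sqrt(π/(9n))

φ(x) = 9 · x^2 + 8 · x^4 has its unique global minimum at x* = 0 (since φ'(x) = 18x + 32x^3 = 0 only at x = 0 for real x with both coefficients positive, and φ → ∞ as |x| → ∞). At x* = 0, φ(0) = 0 and φ''(0) = 18. Laplace's method then gives
  I(n) ~ sqrt(2π / (n · φ''(0))) · e^(−n φ(0)) = sqrt(2π / (18n)) = sqrt(π/(9n)).
The 8 · x^4 term contributes only at subleading order (an O(1/n) relative correction).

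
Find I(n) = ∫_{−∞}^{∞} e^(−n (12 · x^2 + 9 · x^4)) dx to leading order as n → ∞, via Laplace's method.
I(n) ~ sqrt(π/(12n))

φ(x) = 12 · x^2 + 9 · x^4 has its unique global minimum at x* = 0 (since φ'(x) = 24x + 36x^3 = 0 only at x = 0 for real x with both coefficients positive, and φ → ∞ as |x| → ∞). At x* = 0, φ(0) = 0 and φ''(0) = 24. Laplace's method then gives
  I(n) ~ sqrt(2π / (n · φ''(0))) · e^(−n φ(0)) = sqrt(2π / (24n)) = sqrt(π/(12n)).
The 9 · x^4 term contributes only at subleading order (an O(1/n) relative correction).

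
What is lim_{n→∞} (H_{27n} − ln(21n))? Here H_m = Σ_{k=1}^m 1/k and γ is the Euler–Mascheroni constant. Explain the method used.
lim = ln(9/7) + γ

By Euler-Maclaurin, H_m = ln m + γ + O(1/m). So
  H_{27n} − ln(21n) = ln(27n) + γ − ln(21n) + O(1/n)
                       = ln(27/21) + γ + O(1/n).
Hence the limit is ln(27/21) + γ (= ln(9/7)).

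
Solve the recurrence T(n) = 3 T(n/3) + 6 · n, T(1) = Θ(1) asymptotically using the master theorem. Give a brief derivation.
T(n) = Θ(n log n)

log_3 3 = 1, and f(n) = 6 · n = Θ(n^(log_3 3)). This is Case 2 of the master theorem: T(n) = Θ(f(n) · log n) = Θ(n log n).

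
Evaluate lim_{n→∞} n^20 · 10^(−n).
lim = 0

Exponentials with base > 1 dominate every fixed polynomial: for any fixed c, n^c / 10^n → 0 as n → ∞ (e.g. by the ratio test, or by writing 10^n = e^(n ln 10) and noting e^(n ln 10) / n^c → ∞). Hence n^20 · 10^(−n) = n^20 / 10^n → 0.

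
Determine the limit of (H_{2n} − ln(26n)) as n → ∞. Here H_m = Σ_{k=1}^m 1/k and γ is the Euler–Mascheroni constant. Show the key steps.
lim = −ln 13 + γ

By Euler-Maclaurin, H_m = ln m + γ + O(1/m). So
  H_{2n} − ln(26n) = ln(2n) + γ − ln(26n) + O(1/n)
                       = ln(2/26) + γ + O(1/n).
Hence the limit is ln(2/26) + γ (= −ln 13).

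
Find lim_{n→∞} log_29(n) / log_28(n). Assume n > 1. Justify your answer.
lim = ln(28) / ln(29) = log_29(28)

Change of base: log_29(n) = ln n / ln 29 and log_28(n) = ln n / ln 28. The ratio is (ln n / ln 29) · (ln 28 / ln n) = ln 28 / ln 29, a constant independent of n. So the limit is ln 28 / ln 29 = log_29(28).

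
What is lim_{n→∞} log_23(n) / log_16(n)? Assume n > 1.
lim = ln(16) / ln(23) = log_23(16)

Change of base: log_23(n) = ln n / ln 23 and log_16(n) = ln n / ln 16. The ratio is (ln n / ln 23) · (ln 16 / ln n) = ln 16 / ln 23, a constant independent of n. So the limit is ln 16 / ln 23 = log_23(16).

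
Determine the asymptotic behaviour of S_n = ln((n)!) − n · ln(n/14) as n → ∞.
S_n ~ n · (ln 14 − 1) + O(ln n)

Stirling: ln((n)!) = n ln(n) − n + O(ln n).
  S_n = n ln(n) − n − n ln(n/14) + O(ln n)
      = n ln(n) − n ln n + n ln 14 − n + O(ln n)
      = n ln 14 − n + O(ln n)
      = n (ln 14 − 1) + O(ln n).
Numerically ln(14) − 1 ≈ 1.6391.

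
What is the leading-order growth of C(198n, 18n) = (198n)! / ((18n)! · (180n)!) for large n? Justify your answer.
C(198n, 18n) ~ (285311670611/10000000000)^(18n) · sqrt(11/(20π·18n))

Write N = 18n. Apply Stirling to each factorial:
  (11N)! ~ sqrt(2π·11N) · (11N/e)^(11N),
  N! ~ sqrt(2π N) · (N/e)^N,
  (10N)! ~ sqrt(2π·10N) · (10N/e)^(10N).
The exponential factors combine to (11N)^(11N) / (N^N · (10N)^(10N)) = 11^(11N)/10^(10N) = (11^11/10^10)^N = (285311670611/10000000000)^N.
The square-root prefactors combine to sqrt(2π·11N) / (sqrt(2π N)·sqrt(2π·10N)) = sqrt(11 / (2π·10·N)) = sqrt(11/(20π·18n)).
Substituting N = 18n: C(198n, 18n) ~ (285311670611/10000000000)^(18n) · sqrt(11/(20π·18n)).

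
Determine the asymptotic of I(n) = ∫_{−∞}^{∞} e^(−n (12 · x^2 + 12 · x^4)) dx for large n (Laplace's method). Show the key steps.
I(n) ~ sqrt(π/(12n))

φ(x) = 12 · x^2 + 12 · x^4 has its unique global minimum at x* = 0 (since φ'(x) = 24x + 48x^3 = 0 only at x = 0 for real x with both coefficients positive, and φ → ∞ as |x| → ∞). At x* = 0, φ(0) = 0 and φ''(0) = 24. Laplace's method then gives
  I(n) ~ sqrt(2π / (n · φ''(0))) · e^(−n φ(0)) = sqrt(2π / (24n)) = sqrt(π/(12n)).
The 12 · x^4 term contributes only at subleading order (an O(1/n) relative correction).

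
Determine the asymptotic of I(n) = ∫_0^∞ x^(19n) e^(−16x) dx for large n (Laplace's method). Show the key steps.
I(n) ~ (sqrt(2π·19n) / 16) · (19n/(16e))^(19n)

Write the integrand as exp(19n ln x − 16x) and set f(x) = 19n ln x − 16x. Then f'(x) = 19n/x − 16 = 0 at x* = 19n/16, and f''(x*) = −19n/x*^2 = −16^2/(19n). Laplace's method (interior maximum) gives
  I(n) ~ e^(f(x*)) · sqrt(2π / |f''(x*)|)
        = exp(19n ln(19n/16) − 19n) · sqrt(2π · 19n / 16^2)
        = (19n/16)^(19n) e^(−19n) · sqrt(2π·19n) / 16
        = (sqrt(2π·19n) / 16) · (19n/(16e))^(19n).
This matches Γ(19n+1)/16^(19n+1) with Stirling applied to Γ.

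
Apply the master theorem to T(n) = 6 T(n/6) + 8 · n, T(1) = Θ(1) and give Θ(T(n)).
T(n) = Θ(n log n)

log_6 6 = 1, and f(n) = 8 · n = Θ(n^(log_6 6)). This is Case 2 of the master theorem: T(n) = Θ(f(n) · log n) = Θ(n log n).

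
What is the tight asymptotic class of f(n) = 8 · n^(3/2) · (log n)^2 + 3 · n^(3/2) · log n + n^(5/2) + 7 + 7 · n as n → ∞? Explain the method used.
f(n) ∈ Θ(n^(5/2))

Compare the terms by growth order. For large n, n^a · (log n)^b dominates n^a' · (log n)^b' iff a > a', or (a = a' and b > b'). Ranking the 5 terms shows the dominant one is n^(5/2). Hence f(n) ∈ Θ(n^(5/2)).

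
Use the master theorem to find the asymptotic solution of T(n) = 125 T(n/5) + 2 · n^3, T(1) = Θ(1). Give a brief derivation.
T(n) = Θ(n^3 log n)

log_5 125 = 3, and f(n) = 2 · n^3 = Θ(n^(log_5 125)). This is Case 2 of the master theorem: T(n) = Θ(f(n) · log n) = Θ(n^3 log n).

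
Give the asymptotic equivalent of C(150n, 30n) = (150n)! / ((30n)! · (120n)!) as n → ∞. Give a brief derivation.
C(150n, 30n) ~ (3125/256)^(30n) · sqrt(5/(8π·30n))

Write N = 30n. Apply Stirling to each factorial:
  (5N)! ~ sqrt(2π·5N) · (5N/e)^(5N),
  N! ~ sqrt(2π N) · (N/e)^N,
  (4N)! ~ sqrt(2π·4N) · (4N/e)^(4N).
The exponential factors combine to (5N)^(5N) / (N^N · (4N)^(4N)) = 5^(5N)/4^(4N) = (5^5/4^4)^N = (3125/256)^N.
The square-root prefactors combine to sqrt(2π·5N) / (sqrt(2π N)·sqrt(2π·4N)) = sqrt(5 / (2π·4·N)) = sqrt(5/(8π·30n)).
Substituting N = 30n: C(150n, 30n) ~ (3125/256)^(30n) · sqrt(5/(8π·30n)).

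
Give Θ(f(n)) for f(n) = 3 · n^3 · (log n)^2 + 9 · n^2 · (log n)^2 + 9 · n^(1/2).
f(n) ∈ Θ(n^3 · (log n)^2)

Compare the terms by growth order. For large n, n^a · (log n)^b dominates n^a' · (log n)^b' iff a > a', or (a = a' and b > b'). Ranking the 3 terms shows the dominant one is 3 · n^3 · (log n)^2. Hence f(n) ∈ Θ(n^3 · (log n)^2).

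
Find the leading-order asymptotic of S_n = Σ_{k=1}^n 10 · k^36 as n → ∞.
S_n ~ 10 · n^37 / 37

By integral comparison (Euler-Maclaurin), Σ_{k=1}^n 10 · k^36 = 10 · ∫_0^n x^36 dx + O(n^36) = 10 · n^37/37 + O(n^36). (Equivalently, Faulhaber's formula gives the same leading term.)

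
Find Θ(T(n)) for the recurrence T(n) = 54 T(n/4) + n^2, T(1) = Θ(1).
T(n) = Θ(n^(log_4 54))

Master theorem: compare f(n) = n^2 to n^(log_4 54) where log_4 54 ≈ 2.877. Since 2 < log_4 54, we have f(n) = O(n^(log_4 54 − ε)) for some ε > 0 — Case 1. Hence T(n) = Θ(n^(log_4 54)).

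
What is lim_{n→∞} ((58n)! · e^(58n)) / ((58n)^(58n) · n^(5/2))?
lim = 0

Stirling: (58n)! ~ sqrt(2π·58n) · (58n/e)^(58n). Hence
  (58n)! · e^(58n) / (58n)^(58n) ~ sqrt(2π·58n).
Dividing by n^(5/2): sqrt(2π·58n) / n^(5/2) = sqrt(2π·58) · n^((1−5)/2), so the expression behaves like sqrt(2π·58) · n^((1−5)/2) → 0.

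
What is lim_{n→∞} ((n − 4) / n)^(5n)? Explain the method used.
lim = e^(−20)

Rewrite as (1 − 4/n)^(5n). By the standard limit (1 + x/n)^n → e^x, we have (1 − 4/n)^n → e^(−4), and raising to the 5th power gives e^(−20).
More precisely, ln[(1 − 4/n)^(5n)] = 5n · ln(1 − 4/n) = 5n · (-4/n + O(1/n^2)) = -20 + O(1/n) → -20.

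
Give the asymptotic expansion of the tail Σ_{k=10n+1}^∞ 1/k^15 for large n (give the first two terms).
Σ_{k>10n} 1/k^15 = 1/(14 · (10n)^14) − 1/(2 · (10n)^15) + O(1/(10n)^16)

Compare to the integral: ∫_{10n}^∞ x^(−15) dx = [−x^(−14)/14]_{10n}^∞ = 1/((15−1)·(10n)^14). The Euler-Maclaurin correction adds −f(10n)/2 = −1/(2·(10n)^15). Euler-Maclaurin then gives
  Σ_{k>10n} 1/k^15 = ∫_{10n}^∞ dx/x^15 − 1/(2·(10n)^15) + O(1/(10n)^16).
(Equivalently this is ζ(15) − Σ_{k≤10n} 1/k^15.)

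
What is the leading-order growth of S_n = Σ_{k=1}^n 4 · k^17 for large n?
S_n ~ 2 · n^18 / 9

By integral comparison (Euler-Maclaurin), Σ_{k=1}^n 4 · k^17 = 4 · ∫_0^n x^17 dx + O(n^17) = 4 · n^18/18 = 2 · n^18 / 9 + O(n^17). (Equivalently, Faulhaber's formula gives the same leading term.)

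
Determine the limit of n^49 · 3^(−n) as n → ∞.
lim = 0

Exponentials with base > 1 dominate every fixed polynomial: for any fixed c, n^c / 3^n → 0 as n → ∞ (e.g. by the ratio test, or by writing 3^n = e^(n ln 3) and noting e^(n ln 3) / n^c → ∞). Hence n^49 · 3^(−n) = n^49 / 3^n → 0.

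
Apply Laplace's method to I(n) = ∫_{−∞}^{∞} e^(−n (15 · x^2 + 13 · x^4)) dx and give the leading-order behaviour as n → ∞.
I(n) ~ sqrt(π/(15n))

φ(x) = 15 · x^2 + 13 · x^4 has its unique global minimum at x* = 0 (since φ'(x) = 30x + 52x^3 = 0 only at x = 0 for real x with both coefficients positive, and φ → ∞ as |x| → ∞). At x* = 0, φ(0) = 0 and φ''(0) = 30. Laplace's method then gives
  I(n) ~ sqrt(2π / (n · φ''(0))) · e^(−n φ(0)) = sqrt(2π / (30n)) = sqrt(π/(15n)).
The 13 · x^4 term contributes only at subleading order (an O(1/n) relative correction).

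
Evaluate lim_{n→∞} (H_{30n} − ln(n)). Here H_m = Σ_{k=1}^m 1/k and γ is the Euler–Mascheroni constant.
lim = ln 30 + γ

By Euler-Maclaurin, H_m = ln m + γ + O(1/m). So
  H_{30n} − ln(n) = ln(30n) + γ − ln(n) + O(1/n)
                       = ln(30/1) + γ + O(1/n).
Hence the limit is ln(30/1) + γ.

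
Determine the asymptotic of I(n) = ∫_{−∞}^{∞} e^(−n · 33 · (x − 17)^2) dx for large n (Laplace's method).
I(n) = sqrt(π/(33n))

Here φ(x) = 33 · (x − 17)^2 has its unique minimum at x* = 17 with φ(x*) = 0 and φ''(x*) = 66. Laplace's method gives
  I(n) ~ e^(−n φ(x*)) · sqrt(2π / (n · φ''(x*))) = sqrt(2π / (66n)) = sqrt(π/(33n)).
This is exact: substituting u = (x − 17)·sqrt(33n) gives I(n) = (1/sqrt(33n)) ∫_{−∞}^{∞} e^(−u^2) du = sqrt(π/(33n)).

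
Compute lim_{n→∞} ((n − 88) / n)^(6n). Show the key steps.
lim = e^(−528)

Rewrite as (1 − 88/n)^(6n). By the standard limit (1 + x/n)^n → e^x, we have (1 − 88/n)^n → e^(−88), and raising to the 6th power gives e^(−528).
More precisely, ln[(1 − 88/n)^(6n)] = 6n · ln(1 − 88/n) = 6n · (-88/n + O(1/n^2)) = -528 + O(1/n) → -528.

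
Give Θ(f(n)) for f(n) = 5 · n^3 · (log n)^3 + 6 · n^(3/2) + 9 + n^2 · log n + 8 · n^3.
f(n) ∈ Θ(n^3 · (log n)^3)

Compare the terms by growth order. For large n, n^a · (log n)^b dominates n^a' · (log n)^b' iff a > a', or (a = a' and b > b'). Ranking the 5 terms shows the dominant one is 5 · n^3 · (log n)^3. Hence f(n) ∈ Θ(n^3 · (log n)^3).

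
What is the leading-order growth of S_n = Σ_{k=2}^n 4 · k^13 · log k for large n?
S_n ~ 2 · n^14 log n / 7 − n^14 / 49

By integral comparison, S_n = ∫_1^n 4 · x^13 · log x dx + O(n^13 · log n). For the integral, ∫ x^13 log x dx = n^14 log n / 14 − n^14/196 (integration by parts). Hence S_n ~ 2 · n^14 log n / 7 − n^14 / 49.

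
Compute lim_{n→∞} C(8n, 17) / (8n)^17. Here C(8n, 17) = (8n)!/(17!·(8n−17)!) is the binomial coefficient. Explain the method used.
lim = 1/17! = 1/355687428096000

With N = 8n → ∞: C(N, 17) / N^17 = [N(N−1)…(N−16)] / (17! · N^17) = (1/17!) · 1 · (1 − 1/(8n)) · … · (1 − 16/(8n)). Each factor → 1 as N → ∞, so the limit is 1/17! = 1/355687428096000.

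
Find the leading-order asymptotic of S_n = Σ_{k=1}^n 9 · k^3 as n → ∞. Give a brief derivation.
S_n ~ 9 · n^4 / 4

By integral comparison (Euler-Maclaurin), Σ_{k=1}^n 9 · k^3 = 9 · ∫_0^n x^3 dx + O(n^3) = 9 · n^4/4 + O(n^3). (Equivalently, Faulhaber's formula gives the same leading term.)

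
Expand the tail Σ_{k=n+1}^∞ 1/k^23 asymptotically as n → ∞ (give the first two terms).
Σ_{k>n} 1/k^23 = 1/(22 · n^22) − 1/(2 · n^23) + O(1/n^24)

Compare to the integral: ∫_{n}^∞ x^(−23) dx = [−x^(−22)/22]_{n}^∞ = 1/((23−1)·n^22). The Euler-Maclaurin correction adds −f(n)/2 = −1/(2·n^23). Euler-Maclaurin then gives
  Σ_{k>n} 1/k^23 = ∫_{n}^∞ dx/x^23 − 1/(2·n^23) + O(1/n^24).
(Equivalently this is ζ(23) − Σ_{k≤n} 1/k^23.)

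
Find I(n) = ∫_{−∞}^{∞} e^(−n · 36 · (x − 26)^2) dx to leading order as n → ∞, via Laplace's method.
I(n) = sqrt(π/(36n))

Here φ(x) = 36 · (x − 26)^2 has its unique minimum at x* = 26 with φ(x*) = 0 and φ''(x*) = 72. Laplace's method gives
  I(n) ~ e^(−n φ(x*)) · sqrt(2π / (n · φ''(x*))) = sqrt(2π / (72n)) = sqrt(π/(36n)).
This is exact: substituting u = (x − 26)·sqrt(36n) gives I(n) = (1/sqrt(36n)) ∫_{−∞}^{∞} e^(−u^2) du = sqrt(π/(36n)).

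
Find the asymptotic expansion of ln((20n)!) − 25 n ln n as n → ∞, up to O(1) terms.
ln((20n)!) − 25 n ln n = −5 n ln n + 20(ln 20 − 1) n + (1/2) ln(2π·20n) + O(1/n)

Stirling: ln((20n)!) = 20n ln(20n) − 20n + (1/2) ln(2π·20n) + O(1/n).
Expand 20n ln(20n) = 20n (ln n + ln 20) = 20n ln n + 20n ln 20.
Subtract 25n ln n: leading term is (20 − 25) n ln n = −5 n ln n. The next term is 20n ln 20 − 20n = 20(ln 20 − 1) n. Then the (1/2) ln(2π·20n) correction.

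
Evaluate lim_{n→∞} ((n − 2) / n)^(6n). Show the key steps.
lim = e^(−12)

Rewrite as (1 − 2/n)^(6n). By the standard limit (1 + x/n)^n → e^x, we have (1 − 2/n)^n → e^(−2), and raising to the 6th power gives e^(−12).
More precisely, ln[(1 − 2/n)^(6n)] = 6n · ln(1 − 2/n) = 6n · (-2/n + O(1/n^2)) = -12 + O(1/n) → -12.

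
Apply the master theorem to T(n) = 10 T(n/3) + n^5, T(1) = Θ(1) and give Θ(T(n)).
T(n) = Θ(n^5)

log_3 10 ≈ 2.096. f(n) = n^5 dominates n^(log_3 10) since 5 > 2.096, and the regularity condition a·f(n/b) = 10·(n/3)^5 = (10/243)·n^5 ≤ c·f(n) holds with c = 10/243 ≈ 0.0412 < 1. So this is Case 3: T(n) = Θ(f(n)) = Θ(n^5).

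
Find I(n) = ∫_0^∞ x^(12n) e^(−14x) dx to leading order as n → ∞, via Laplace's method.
I(n) ~ (sqrt(2π·12n) / 14) · (12n/(14e))^(12n)

Write the integrand as exp(12n ln x − 14x) and set f(x) = 12n ln x − 14x. Then f'(x) = 12n/x − 14 = 0 at x* = 12n/14, and f''(x*) = −12n/x*^2 = −14^2/(12n). Laplace's method (interior maximum) gives
  I(n) ~ e^(f(x*)) · sqrt(2π / |f''(x*)|)
        = exp(12n ln(12n/14) − 12n) · sqrt(2π · 12n / 14^2)
        = (12n/14)^(12n) e^(−12n) · sqrt(2π·12n) / 14
        = (sqrt(2π·12n) / 14) · (12n/(14e))^(12n).
This matches Γ(12n+1)/14^(12n+1) with Stirling applied to Γ.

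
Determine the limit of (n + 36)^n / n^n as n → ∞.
lim = e^36

Rewrite as (1 + 36/n)^(n). By the standard limit (1 + x/n)^n → e^x, we have (1 + 36/n)^n → e^36, and raising to the 1st power gives e^36.
More precisely, ln[(1 + 36/n)^(n)] = n · ln(1 + 36/n) = n · (36/n + O(1/n^2)) = 36 + O(1/n) → 36.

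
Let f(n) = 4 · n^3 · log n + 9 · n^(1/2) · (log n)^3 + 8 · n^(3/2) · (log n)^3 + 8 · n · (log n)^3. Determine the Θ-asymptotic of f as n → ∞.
f(n) ∈ Θ(n^3 · log n)

Compare the terms by growth order. For large n, n^a · (log n)^b dominates n^a' · (log n)^b' iff a > a', or (a = a' and b > b'). Ranking the 4 terms shows the dominant one is 4 · n^3 · log n. Hence f(n) ∈ Θ(n^3 · log n).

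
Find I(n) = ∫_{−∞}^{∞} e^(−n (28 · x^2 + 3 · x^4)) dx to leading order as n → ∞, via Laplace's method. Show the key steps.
I(n) ~ sqrt(π/(28n))

φ(x) = 28 · x^2 + 3 · x^4 has its unique global minimum at x* = 0 (since φ'(x) = 56x + 12x^3 = 0 only at x = 0 for real x with both coefficients positive, and φ → ∞ as |x| → ∞). At x* = 0, φ(0) = 0 and φ''(0) = 56. Laplace's method then gives
  I(n) ~ sqrt(2π / (n · φ''(0))) · e^(−n φ(0)) = sqrt(2π / (56n)) = sqrt(π/(28n)).
The 3 · x^4 term contributes only at subleading order (an O(1/n) relative correction).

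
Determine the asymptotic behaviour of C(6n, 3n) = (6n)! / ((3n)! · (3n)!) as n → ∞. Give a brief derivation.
C(6n, 3n) ~ (4)^(3n) · sqrt(1/(π·3n))

Write N = 3n. Apply Stirling to each factorial:
  (2N)! ~ sqrt(2π·2N) · (2N/e)^(2N),
  N! ~ sqrt(2π N) · (N/e)^N,
  (1N)! ~ sqrt(2π·1N) · (1N/e)^(1N).
The exponential factors combine to (2N)^(2N) / (N^N · (1N)^(1N)) = 2^(2N)/1^(1N) = (2^2/1^1)^N = (4)^N.
The square-root prefactors combine to sqrt(2π·2N) / (sqrt(2π N)·sqrt(2π·1N)) = sqrt(2 / (2π·1·N)) = sqrt(1/(π·3n)).
Substituting N = 3n: C(6n, 3n) ~ (4)^(3n) · sqrt(1/(π·3n)).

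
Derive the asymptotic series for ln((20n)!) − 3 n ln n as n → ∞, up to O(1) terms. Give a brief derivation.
ln((20n)!) − 3 n ln n = 17 n ln n + 20(ln 20 − 1) n + (1/2) ln(2π·20n) + O(1/n)

Stirling: ln((20n)!) = 20n ln(20n) − 20n + (1/2) ln(2π·20n) + O(1/n).
Expand 20n ln(20n) = 20n (ln n + ln 20) = 20n ln n + 20n ln 20.
Subtract 3n ln n: leading term is (20 − 3) n ln n = 17 n ln n. The next term is 20n ln 20 − 20n = 20(ln 20 − 1) n. Then the (1/2) ln(2π·20n) correction.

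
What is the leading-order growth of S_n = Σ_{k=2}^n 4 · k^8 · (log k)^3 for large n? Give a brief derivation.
S_n ~ 4 · n^9 · (log n)^3 / 9

By integral comparison, S_n = ∫_1^n 4 · x^8 · (log x)^3 dx + O(n^8 · (log n)^3). For the integral, the leading term of ∫_1^n x^8 (log x)^3 dx is n^9/9 · (log n)^3 (by repeated integration by parts; each step lowers the log-exponent and produces a relatively O(1/log n) correction). Hence S_n ~ 4 · n^9 · (log n)^3 / 9.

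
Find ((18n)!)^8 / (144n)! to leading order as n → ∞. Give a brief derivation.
((18n)!)^8/(144n)! ~ ((2π·18n)^(7/2) / sqrt(8)) · 8^(−8·18n)  →  0

Write N = 18n. Stirling: N! ~ sqrt(2π N)(N/e)^N and (8N)! ~ sqrt(2π·8N)·(8N/e)^(8N).
  (N!)^8/(8N)! ~ (2π N)^(8/2) (N/e)^(8N) / [sqrt(2π·8N) (8N/e)^(8N)]
     = (2π N)^(8/2) / sqrt(2π·8N) · (N/(8N))^(8N)
     = (2π N)^((8−1)/2) / sqrt(8) · 8^(−8N).
Since 8^8 > 1, the factor 8^(−8N) decays exponentially, so the ratio → 0. Substituting N = 18n gives the stated form.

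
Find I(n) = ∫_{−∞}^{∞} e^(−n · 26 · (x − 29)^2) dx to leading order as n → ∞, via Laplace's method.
I(n) = sqrt(π/(26n))

Here φ(x) = 26 · (x − 29)^2 has its unique minimum at x* = 29 with φ(x*) = 0 and φ''(x*) = 52. Laplace's method gives
  I(n) ~ e^(−n φ(x*)) · sqrt(2π / (n · φ''(x*))) = sqrt(2π / (52n)) = sqrt(π/(26n)).
This is exact: substituting u = (x − 29)·sqrt(26n) gives I(n) = (1/sqrt(26n)) ∫_{−∞}^{∞} e^(−u^2) du = sqrt(π/(26n)).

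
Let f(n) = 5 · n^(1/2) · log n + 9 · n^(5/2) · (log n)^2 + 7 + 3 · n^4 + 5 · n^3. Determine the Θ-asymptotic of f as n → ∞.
f(n) ∈ Θ(n^4)

Compare the terms by growth order. For large n, n^a · (log n)^b dominates n^a' · (log n)^b' iff a > a', or (a = a' and b > b'). Ranking the 5 terms shows the dominant one is 3 · n^4. Hence f(n) ∈ Θ(n^4).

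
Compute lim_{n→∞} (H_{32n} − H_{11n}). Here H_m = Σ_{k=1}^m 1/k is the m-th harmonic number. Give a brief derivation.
lim = ln(32/11)

Euler-Maclaurin gives H_m = ln m + γ + 1/(2m) + O(1/m^2). The γ and O(1/m) terms cancel in the difference:
  H_{32n} − H_{11n} = ln(32n) − ln(11n) + O(1/n) = ln(32/11) + O(1/n).
Hence the limit is ln(32/11).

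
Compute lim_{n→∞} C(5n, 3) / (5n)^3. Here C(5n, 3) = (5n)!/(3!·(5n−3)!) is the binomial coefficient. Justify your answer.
lim = 1/3! = 1/6

With N = 5n → ∞: C(N, 3) / N^3 = [N(N−1)…(N−2)] / (3! · N^3) = (1/3!) · 1 · (1 − 1/(5n)) · (1 − 2/(5n)). Each factor → 1 as N → ∞, so the limit is 1/3! = 1/6.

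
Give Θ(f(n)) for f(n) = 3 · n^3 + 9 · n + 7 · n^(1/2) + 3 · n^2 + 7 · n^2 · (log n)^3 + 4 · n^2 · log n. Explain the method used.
f(n) ∈ Θ(n^3)

Compare the terms by growth order. For large n, n^a · (log n)^b dominates n^a' · (log n)^b' iff a > a', or (a = a' and b > b'). Ranking the 6 terms shows the dominant one is 3 · n^3. Hence f(n) ∈ Θ(n^3).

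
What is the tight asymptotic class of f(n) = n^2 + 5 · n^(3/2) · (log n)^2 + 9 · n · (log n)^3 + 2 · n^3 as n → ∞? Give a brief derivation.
f(n) ∈ Θ(n^3)

Compare the terms by growth order. For large n, n^a · (log n)^b dominates n^a' · (log n)^b' iff a > a', or (a = a' and b > b'). Ranking the 4 terms shows the dominant one is 2 · n^3. Hence f(n) ∈ Θ(n^3).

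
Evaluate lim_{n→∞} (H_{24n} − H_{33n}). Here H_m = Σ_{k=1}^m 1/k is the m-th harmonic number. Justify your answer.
lim = ln(24/33) = ln(8/11)

Euler-Maclaurin gives H_m = ln m + γ + 1/(2m) + O(1/m^2). The γ and O(1/m) terms cancel in the difference:
  H_{24n} − H_{33n} = ln(24n) − ln(33n) + O(1/n) = ln(24/33) + O(1/n).
Hence the limit is ln(24/33) = ln(8/11).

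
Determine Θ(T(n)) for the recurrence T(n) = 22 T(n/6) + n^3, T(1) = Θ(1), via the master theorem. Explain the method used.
T(n) = Θ(n^3)

log_6 22 ≈ 1.725. f(n) = n^3 dominates n^(log_6 22) since 3 > 1.725, and the regularity condition a·f(n/b) = 22·(n/6)^3 = (22/216)·n^3 ≤ c·f(n) holds with c = 22/216 ≈ 0.102 < 1. So this is Case 3: T(n) = Θ(f(n)) = Θ(n^3).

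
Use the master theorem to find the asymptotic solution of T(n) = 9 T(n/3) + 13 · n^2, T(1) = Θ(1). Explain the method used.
T(n) = Θ(n^2 log n)

log_3 9 = 2, and f(n) = 13 · n^2 = Θ(n^(log_3 9)). This is Case 2 of the master theorem: T(n) = Θ(f(n) · log n) = Θ(n^2 log n).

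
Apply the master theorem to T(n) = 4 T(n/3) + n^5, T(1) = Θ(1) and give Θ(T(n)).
T(n) = Θ(n^5)

log_3 4 ≈ 1.262. f(n) = n^5 dominates n^(log_3 4) since 5 > 1.262, and the regularity condition a·f(n/b) = 4·(n/3)^5 = (4/243)·n^5 ≤ c·f(n) holds with c = 4/243 ≈ 0.0165 < 1. So this is Case 3: T(n) = Θ(f(n)) = Θ(n^5).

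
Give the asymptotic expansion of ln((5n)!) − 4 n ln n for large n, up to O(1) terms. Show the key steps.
ln((5n)!) − 4 n ln n = n ln n + 5(ln 5 − 1) n + (1/2) ln(2π·5n) + O(1/n)

Stirling: ln((5n)!) = 5n ln(5n) − 5n + (1/2) ln(2π·5n) + O(1/n).
Expand 5n ln(5n) = 5n (ln n + ln 5) = 5n ln n + 5n ln 5.
Subtract 4n ln n: leading term is (5 − 4) n ln n = n ln n. The next term is 5n ln 5 − 5n = 5(ln 5 − 1) n. Then the (1/2) ln(2π·5n) correction.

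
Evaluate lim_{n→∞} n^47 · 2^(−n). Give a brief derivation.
lim = 0

Exponentials with base > 1 dominate every fixed polynomial: for any fixed c, n^c / 2^n → 0 as n → ∞ (e.g. by the ratio test, or by writing 2^n = e^(n ln 2) and noting e^(n ln 2) / n^c → ∞). Hence n^47 · 2^(−n) = n^47 / 2^n → 0.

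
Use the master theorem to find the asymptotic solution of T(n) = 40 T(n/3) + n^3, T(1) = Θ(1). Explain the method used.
T(n) = Θ(n^(log_3 40))

Master theorem: compare f(n) = n^3 to n^(log_3 40) where log_3 40 ≈ 3.358. Since 3 < log_3 40, we have f(n) = O(n^(log_3 40 − ε)) for some ε > 0 — Case 1. Hence T(n) = Θ(n^(log_3 40)).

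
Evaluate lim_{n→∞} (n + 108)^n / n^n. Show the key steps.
lim = e^108

Rewrite as (1 + 108/n)^(n). By the standard limit (1 + x/n)^n → e^x, we have (1 + 108/n)^n → e^108, and raising to the 1st power gives e^108.
More precisely, ln[(1 + 108/n)^(n)] = n · ln(1 + 108/n) = n · (108/n + O(1/n^2)) = 108 + O(1/n) → 108.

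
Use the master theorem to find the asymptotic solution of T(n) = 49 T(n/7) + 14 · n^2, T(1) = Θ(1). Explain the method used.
T(n) = Θ(n^2 log n)

log_7 49 = 2, and f(n) = 14 · n^2 = Θ(n^(log_7 49)). This is Case 2 of the master theorem: T(n) = Θ(f(n) · log n) = Θ(n^2 log n).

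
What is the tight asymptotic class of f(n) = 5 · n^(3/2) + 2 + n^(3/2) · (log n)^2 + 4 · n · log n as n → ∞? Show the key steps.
f(n) ∈ Θ(n^(3/2) · (log n)^2)

Compare the terms by growth order. For large n, n^a · (log n)^b dominates n^a' · (log n)^b' iff a > a', or (a = a' and b > b'). Ranking the 4 terms shows the dominant one is n^(3/2) · (log n)^2. Hence f(n) ∈ Θ(n^(3/2) · (log n)^2).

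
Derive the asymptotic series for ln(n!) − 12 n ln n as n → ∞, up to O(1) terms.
ln(n!) − 12 n ln n = −11 n ln n − n + (1/2) ln(2π n) + O(1/n)

Stirling: ln((n)!) = n ln(n) − n + (1/2) ln(2π·n) + O(1/n).
Here n ln(n) = n ln n.
Subtract 12n ln n: leading term is (1 − 12) n ln n = −11 n ln n. The next term is −n. Then the (1/2) ln(2π·n) correction.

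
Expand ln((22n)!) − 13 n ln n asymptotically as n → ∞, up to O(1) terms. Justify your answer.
ln((22n)!) − 13 n ln n = 9 n ln n + 22(ln 22 − 1) n + (1/2) ln(2π·22n) + O(1/n)

Stirling: ln((22n)!) = 22n ln(22n) − 22n + (1/2) ln(2π·22n) + O(1/n).
Expand 22n ln(22n) = 22n (ln n + ln 22) = 22n ln n + 22n ln 22.
Subtract 13n ln n: leading term is (22 − 13) n ln n = 9 n ln n. The next term is 22n ln 22 − 22n = 22(ln 22 − 1) n. Then the (1/2) ln(2π·22n) correction.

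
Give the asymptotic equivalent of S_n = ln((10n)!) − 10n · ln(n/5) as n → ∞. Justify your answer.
S_n ~ 10n · (ln 50 − 1) + O(ln n)

Stirling: ln((10n)!) = 10n ln(10n) − 10n + O(ln n).
  S_n = 10n ln(10n) − 10n − 10n ln(n/5) + O(ln n)
      = 10n ln(10n) − 10n ln n + 10n ln 5 − 10n + O(ln n)
      = 10n ln 10 + 10n ln 5 − 10n + O(ln n)
      = 10n (ln 50 − 1) + O(ln n).
Numerically ln(50) − 1 ≈ 2.9120.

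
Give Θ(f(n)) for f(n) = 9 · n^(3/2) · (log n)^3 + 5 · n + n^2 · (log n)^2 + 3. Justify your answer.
f(n) ∈ Θ(n^2 · (log n)^2)

Compare the terms by growth order. For large n, n^a · (log n)^b dominates n^a' · (log n)^b' iff a > a', or (a = a' and b > b'). Ranking the 4 terms shows the dominant one is n^2 · (log n)^2. Hence f(n) ∈ Θ(n^2 · (log n)^2).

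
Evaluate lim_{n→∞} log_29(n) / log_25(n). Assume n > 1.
lim = ln(25) / ln(29) = log_29(25)

Change of base: log_29(n) = ln n / ln 29 and log_25(n) = ln n / ln 25. The ratio is (ln n / ln 29) · (ln 25 / ln n) = ln 25 / ln 29, a constant independent of n. So the limit is ln 25 / ln 29 = log_29(25).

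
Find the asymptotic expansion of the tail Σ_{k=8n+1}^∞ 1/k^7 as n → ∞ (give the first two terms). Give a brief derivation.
Σ_{k>8n} 1/k^7 = 1/(6 · (8n)^6) − 1/(2 · (8n)^7) + O(1/(8n)^8)

Compare to the integral: ∫_{8n}^∞ x^(−7) dx = [−x^(−6)/6]_{8n}^∞ = 1/((7−1)·(8n)^6). The Euler-Maclaurin correction adds −f(8n)/2 = −1/(2·(8n)^7). Euler-Maclaurin then gives
  Σ_{k>8n} 1/k^7 = ∫_{8n}^∞ dx/x^7 − 1/(2·(8n)^7) + O(1/(8n)^8).
(Equivalently this is ζ(7) − Σ_{k≤8n} 1/k^7.)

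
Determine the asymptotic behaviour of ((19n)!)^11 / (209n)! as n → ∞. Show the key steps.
((19n)!)^11/(209n)! ~ ((2π·19n)^(10/2) / sqrt(11)) · 11^(−11·19n)  →  0

Write N = 19n. Stirling: N! ~ sqrt(2π N)(N/e)^N and (11N)! ~ sqrt(2π·11N)·(11N/e)^(11N).
  (N!)^11/(11N)! ~ (2π N)^(11/2) (N/e)^(11N) / [sqrt(2π·11N) (11N/e)^(11N)]
     = (2π N)^(11/2) / sqrt(2π·11N) · (N/(11N))^(11N)
     = (2π N)^((11−1)/2) / sqrt(11) · 11^(−11N).
Since 11^11 > 1, the factor 11^(−11N) decays exponentially, so the ratio → 0. Substituting N = 19n gives the stated form.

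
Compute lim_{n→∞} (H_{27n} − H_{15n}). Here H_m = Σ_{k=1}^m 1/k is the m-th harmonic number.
lim = ln(27/15) = ln(9/5)

Euler-Maclaurin gives H_m = ln m + γ + 1/(2m) + O(1/m^2). The γ and O(1/m) terms cancel in the difference:
  H_{27n} − H_{15n} = ln(27n) − ln(15n) + O(1/n) = ln(27/15) + O(1/n).
Hence the limit is ln(27/15) = ln(9/5).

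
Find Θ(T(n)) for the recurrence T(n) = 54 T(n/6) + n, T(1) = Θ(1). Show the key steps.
T(n) = Θ(n^(log_6 54))

Master theorem: compare f(n) = n to n^(log_6 54) where log_6 54 ≈ 2.226. Since 1 < log_6 54, we have f(n) = O(n^(log_6 54 − ε)) for some ε > 0 — Case 1. Hence T(n) = Θ(n^(log_6 54)).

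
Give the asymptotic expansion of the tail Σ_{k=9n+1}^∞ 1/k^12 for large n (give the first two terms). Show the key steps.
Σ_{k>9n} 1/k^12 = 1/(11 · (9n)^11) − 1/(2 · (9n)^12) + O(1/(9n)^13)

Compare to the integral: ∫_{9n}^∞ x^(−12) dx = [−x^(−11)/11]_{9n}^∞ = 1/((12−1)·(9n)^11). The Euler-Maclaurin correction adds −f(9n)/2 = −1/(2·(9n)^12). Euler-Maclaurin then gives
  Σ_{k>9n} 1/k^12 = ∫_{9n}^∞ dx/x^12 − 1/(2·(9n)^12) + O(1/(9n)^13).
(Equivalently this is ζ(12) − Σ_{k≤9n} 1/k^12.)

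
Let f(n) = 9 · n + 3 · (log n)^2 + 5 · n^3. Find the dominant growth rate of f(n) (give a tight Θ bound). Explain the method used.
f(n) ∈ Θ(n^3)

Compare the terms by growth order. For large n, n^a · (log n)^b dominates n^a' · (log n)^b' iff a > a', or (a = a' and b > b'). Ranking the 3 terms shows the dominant one is 5 · n^3. Hence f(n) ∈ Θ(n^3).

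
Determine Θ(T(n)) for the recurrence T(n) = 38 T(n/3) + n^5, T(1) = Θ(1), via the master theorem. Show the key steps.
T(n) = Θ(n^5)

log_3 38 ≈ 3.311. f(n) = n^5 dominates n^(log_3 38) since 5 > 3.311, and the regularity condition a·f(n/b) = 38·(n/3)^5 = (38/243)·n^5 ≤ c·f(n) holds with c = 38/243 ≈ 0.156 < 1. So this is Case 3: T(n) = Θ(f(n)) = Θ(n^5).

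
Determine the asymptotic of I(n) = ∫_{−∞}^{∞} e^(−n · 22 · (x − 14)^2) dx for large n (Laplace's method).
I(n) = sqrt(π/(22n))

Here φ(x) = 22 · (x − 14)^2 has its unique minimum at x* = 14 with φ(x*) = 0 and φ''(x*) = 44. Laplace's method gives
  I(n) ~ e^(−n φ(x*)) · sqrt(2π / (n · φ''(x*))) = sqrt(2π / (44n)) = sqrt(π/(22n)).
This is exact: substituting u = (x − 14)·sqrt(22n) gives I(n) = (1/sqrt(22n)) ∫_{−∞}^{∞} e^(−u^2) du = sqrt(π/(22n)).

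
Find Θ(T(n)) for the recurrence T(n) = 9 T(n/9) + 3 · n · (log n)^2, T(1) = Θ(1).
T(n) = Θ(n · (log n)^3)

Here log_9 9 = 1 and f(n) = 3 · n · (log n)^2 = Θ(n^(log_9 9) · (log n)^2). This is the extended Case 2 of the master theorem (f matches the critical exponent up to log factors), giving T(n) = Θ(n^(log_9 9) · (log n)^(2+1)) = Θ(n · (log n)^3).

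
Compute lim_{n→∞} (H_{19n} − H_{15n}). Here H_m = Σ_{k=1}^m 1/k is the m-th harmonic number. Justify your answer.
lim = ln(19/15)

Euler-Maclaurin gives H_m = ln m + γ + 1/(2m) + O(1/m^2). The γ and O(1/m) terms cancel in the difference:
  H_{19n} − H_{15n} = ln(19n) − ln(15n) + O(1/n) = ln(19/15) + O(1/n).
Hence the limit is ln(19/15).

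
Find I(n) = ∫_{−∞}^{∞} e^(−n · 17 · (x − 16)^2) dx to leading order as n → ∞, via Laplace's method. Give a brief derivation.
I(n) = sqrt(π/(17n))

Here φ(x) = 17 · (x − 16)^2 has its unique minimum at x* = 16 with φ(x*) = 0 and φ''(x*) = 34. Laplace's method gives
  I(n) ~ e^(−n φ(x*)) · sqrt(2π / (n · φ''(x*))) = sqrt(2π / (34n)) = sqrt(π/(17n)).
This is exact: substituting u = (x − 16)·sqrt(17n) gives I(n) = (1/sqrt(17n)) ∫_{−∞}^{∞} e^(−u^2) du = sqrt(π/(17n)).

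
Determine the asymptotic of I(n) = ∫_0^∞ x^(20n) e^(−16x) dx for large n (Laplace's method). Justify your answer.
I(n) ~ (sqrt(2π·20n) / 16) · (20n/(16e))^(20n)

Write the integrand as exp(20n ln x − 16x) and set f(x) = 20n ln x − 16x. Then f'(x) = 20n/x − 16 = 0 at x* = 20n/16, and f''(x*) = −20n/x*^2 = −16^2/(20n). Laplace's method (interior maximum) gives
  I(n) ~ e^(f(x*)) · sqrt(2π / |f''(x*)|)
        = exp(20n ln(20n/16) − 20n) · sqrt(2π · 20n / 16^2)
        = (20n/16)^(20n) e^(−20n) · sqrt(2π·20n) / 16
        = (sqrt(2π·20n) / 16) · (20n/(16e))^(20n).
This matches Γ(20n+1)/16^(20n+1) with Stirling applied to Γ.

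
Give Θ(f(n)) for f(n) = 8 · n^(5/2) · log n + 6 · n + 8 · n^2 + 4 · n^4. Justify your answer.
f(n) ∈ Θ(n^4)

Compare the terms by growth order. For large n, n^a · (log n)^b dominates n^a' · (log n)^b' iff a > a', or (a = a' and b > b'). Ranking the 4 terms shows the dominant one is 4 · n^4. Hence f(n) ∈ Θ(n^4).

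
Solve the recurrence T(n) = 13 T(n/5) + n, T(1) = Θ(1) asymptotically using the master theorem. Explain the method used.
T(n) = Θ(n^(log_5 13))

Master theorem: compare f(n) = n to n^(log_5 13) where log_5 13 ≈ 1.594. Since 1 < log_5 13, we have f(n) = O(n^(log_5 13 − ε)) for some ε > 0 — Case 1. Hence T(n) = Θ(n^(log_5 13)).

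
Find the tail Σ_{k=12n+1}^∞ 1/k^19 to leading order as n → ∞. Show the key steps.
Σ_{k>12n} 1/k^19 ~ 1/(18 · (12n)^18)

Compare to the integral: ∫_{12n}^∞ x^(−19) dx = [−x^(−18)/18]_{12n}^∞ = 1/((19−1)·(12n)^18). Euler-Maclaurin then gives
  Σ_{k>12n} 1/k^19 = ∫_{12n}^∞ dx/x^19 − 1/(2·(12n)^19) + O(1/(12n)^20).
(Equivalently this is ζ(19) − Σ_{k≤12n} 1/k^19.)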